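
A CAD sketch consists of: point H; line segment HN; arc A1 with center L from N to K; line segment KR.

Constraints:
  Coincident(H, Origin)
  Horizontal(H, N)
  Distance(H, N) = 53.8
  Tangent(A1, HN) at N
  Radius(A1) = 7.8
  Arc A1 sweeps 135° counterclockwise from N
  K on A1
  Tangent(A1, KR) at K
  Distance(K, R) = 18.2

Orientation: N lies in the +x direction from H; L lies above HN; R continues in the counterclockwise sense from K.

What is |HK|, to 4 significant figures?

60.79

H is at the origin; H and N share the same y with |HN| = 53.8 and N on the +x side, so N = (53.80, 0.000). A1 meets HN tangentially, so LN is at right angles to HN, so L = N + (0, 7.8) = (53.80, 7.800). On A1, N sits at bearing -90° from L; a 135° counterclockwise sweep puts K at bearing 45°, so K = L + 7.8·(cos 45°, sin 45°) = (59.32, 13.32). Then |HK| = |K − H| = 60.79.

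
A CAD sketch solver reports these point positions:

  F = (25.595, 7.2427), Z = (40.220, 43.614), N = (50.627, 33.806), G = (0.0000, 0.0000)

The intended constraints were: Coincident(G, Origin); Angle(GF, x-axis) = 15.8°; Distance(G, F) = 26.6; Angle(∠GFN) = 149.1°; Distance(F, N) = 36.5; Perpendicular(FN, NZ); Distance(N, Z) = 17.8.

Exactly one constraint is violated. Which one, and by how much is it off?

Distance(N, Z) = 17.8 — off by 3.50.

G = (0.00, 0.00) ✓; GF at 15.80° ✓; |GF| = 26.60 ✓; ∠GFN = 149.1° ✓; |FN| = 36.50 ✓; ∠(FN, NZ) = 90.00° ✓; |NZ| = 14.30 ✗.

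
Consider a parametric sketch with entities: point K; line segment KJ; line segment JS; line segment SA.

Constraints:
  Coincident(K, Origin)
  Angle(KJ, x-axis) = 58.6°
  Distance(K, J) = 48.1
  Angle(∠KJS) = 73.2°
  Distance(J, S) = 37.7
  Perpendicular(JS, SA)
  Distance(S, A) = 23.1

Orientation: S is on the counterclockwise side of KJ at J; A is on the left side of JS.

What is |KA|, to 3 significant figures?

33.1

∠KJS = 73.2°, so JS runs at 58.6° + (180° − 73.2°) = 165° from the x-axis; with |JS| = 37.7, S = J + 37.7·(cos 165°, sin 165°) = (-11.4, 50.6). JS ⟂ SA; with |SA| = 23.1 on the left of JS, A = S + 23.1·(-0.252, -0.968) = (-17.2, 28.2). Then |KA| = |A − K| = 33.1.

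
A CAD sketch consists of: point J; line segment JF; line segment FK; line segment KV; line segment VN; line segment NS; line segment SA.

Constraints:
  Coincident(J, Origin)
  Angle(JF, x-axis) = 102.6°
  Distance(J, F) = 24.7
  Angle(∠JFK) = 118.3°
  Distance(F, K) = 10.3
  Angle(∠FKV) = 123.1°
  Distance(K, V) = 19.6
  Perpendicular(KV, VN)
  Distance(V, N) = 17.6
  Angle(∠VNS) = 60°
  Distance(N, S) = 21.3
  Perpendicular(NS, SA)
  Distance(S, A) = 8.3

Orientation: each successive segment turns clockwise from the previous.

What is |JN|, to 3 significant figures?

18.5

J is at the origin; JF runs at 102.6° with length 24.7, so F = (-5.39, 24.1). ∠JFK = 118.3° gives FK at 40.9° from the x-axis; with |FK| = 10.3, K = (2.40, 30.8). ∠FKV = 123.1° gives KV at -16.0° from the x-axis; with |KV| = 19.6, V = (21.2, 25.4). KV is perpendicular to VN, so VN runs at -106°; with |VN| = 17.6, N = (16.4, 8.53). Then |JN| = |N − J| = 18.5.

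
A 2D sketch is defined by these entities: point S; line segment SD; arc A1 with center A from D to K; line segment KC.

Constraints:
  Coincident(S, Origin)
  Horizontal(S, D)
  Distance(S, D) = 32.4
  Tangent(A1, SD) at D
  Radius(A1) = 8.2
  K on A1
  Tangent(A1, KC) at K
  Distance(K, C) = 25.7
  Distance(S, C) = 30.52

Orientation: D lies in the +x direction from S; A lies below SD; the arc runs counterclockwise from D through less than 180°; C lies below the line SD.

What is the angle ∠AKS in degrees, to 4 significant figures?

163.2°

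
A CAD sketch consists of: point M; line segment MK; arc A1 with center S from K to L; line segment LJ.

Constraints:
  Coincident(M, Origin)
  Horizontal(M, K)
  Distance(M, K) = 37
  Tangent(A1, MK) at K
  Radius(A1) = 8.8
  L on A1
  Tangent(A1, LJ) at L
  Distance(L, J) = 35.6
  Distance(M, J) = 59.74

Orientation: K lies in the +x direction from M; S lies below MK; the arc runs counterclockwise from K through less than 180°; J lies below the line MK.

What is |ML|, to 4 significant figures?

30.73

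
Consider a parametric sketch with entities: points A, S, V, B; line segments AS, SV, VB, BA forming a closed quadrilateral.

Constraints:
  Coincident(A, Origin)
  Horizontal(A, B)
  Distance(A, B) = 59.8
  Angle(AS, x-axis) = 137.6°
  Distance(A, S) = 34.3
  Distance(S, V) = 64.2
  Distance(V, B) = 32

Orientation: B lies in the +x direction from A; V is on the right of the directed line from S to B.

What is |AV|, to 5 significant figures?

31.234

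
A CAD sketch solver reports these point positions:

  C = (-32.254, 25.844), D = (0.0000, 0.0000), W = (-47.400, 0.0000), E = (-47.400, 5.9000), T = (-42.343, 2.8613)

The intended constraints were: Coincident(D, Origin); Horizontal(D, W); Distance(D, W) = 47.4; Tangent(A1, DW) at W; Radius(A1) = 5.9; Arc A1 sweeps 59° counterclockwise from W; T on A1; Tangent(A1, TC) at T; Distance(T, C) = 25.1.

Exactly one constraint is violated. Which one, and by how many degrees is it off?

Tangent(A1, TC) at T — off by 7.30°.

D = (0.00, 0.00) ✓; D.y = 0.00, W.y = 0.00 ✓; |DW| = 47.40 ✓; ∠(EW, WD) = 90.00° ✓; |EW| = 5.900 ✓; bearing(E→T) − bearing(E→W) = 59.00° ✓; |ET| = 5.900 ✓; ∠(ET, TC) = 82.70° ✗; |TC| = 25.10 ✓.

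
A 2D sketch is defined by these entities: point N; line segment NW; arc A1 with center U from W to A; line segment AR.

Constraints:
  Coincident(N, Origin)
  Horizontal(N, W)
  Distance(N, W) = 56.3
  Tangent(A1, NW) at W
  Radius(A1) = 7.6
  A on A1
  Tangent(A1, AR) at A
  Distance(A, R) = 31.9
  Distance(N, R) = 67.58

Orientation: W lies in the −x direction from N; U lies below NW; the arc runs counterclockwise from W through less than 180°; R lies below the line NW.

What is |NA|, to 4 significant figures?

64.32

Checks: ∠(UW, WN) = 90.00° ✓; |UW| = 7.600 ✓; |UA| = 7.600 ✓; ∠(UA, AR) = 90.00° ✓; |AR| = 31.90 ✓; |NR| = 67.58 ✓.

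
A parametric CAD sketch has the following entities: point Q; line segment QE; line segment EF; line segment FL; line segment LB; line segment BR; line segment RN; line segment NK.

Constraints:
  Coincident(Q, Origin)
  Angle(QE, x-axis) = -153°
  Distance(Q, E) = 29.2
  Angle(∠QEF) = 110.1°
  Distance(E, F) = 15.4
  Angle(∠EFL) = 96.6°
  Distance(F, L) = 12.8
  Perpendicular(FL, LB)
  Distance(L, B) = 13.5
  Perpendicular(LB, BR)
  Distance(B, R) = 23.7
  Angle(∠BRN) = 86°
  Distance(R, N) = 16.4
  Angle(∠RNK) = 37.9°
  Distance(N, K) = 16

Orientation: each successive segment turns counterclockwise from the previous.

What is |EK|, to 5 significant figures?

4.9672

Q is at the origin; QE runs at -153.0° with length 29.2, so E = (-26.017, -13.257). ∠QEF = 110.1° gives EF at -83.100° from the x-axis; with |EF| = 15.4, F = (-24.167, -28.545). ∠EFL = 96.6° gives FL at 0.30000° from the x-axis; with |FL| = 12.8, L = (-11.367, -28.478). The perpendicularity gives LB at right angles to FL, so LB runs at 90.300°; with |LB| = 13.5, B = (-11.438, -14.978). The perpendicularity gives BR at right angles to LB, so BR runs at -179.70°; with |BR| = 23.7, R = (-35.138, -15.102). ∠BRN = 86.0° gives RN at -85.700° from the x-axis; with |RN| = 16.4, N = (-33.908, -31.456). ∠RNK = 37.9° gives NK at 56.400° from the x-axis; with |NK| = 16.0, K = (-25.054, -18.129). Then |EK| = |K − E| = 4.9672.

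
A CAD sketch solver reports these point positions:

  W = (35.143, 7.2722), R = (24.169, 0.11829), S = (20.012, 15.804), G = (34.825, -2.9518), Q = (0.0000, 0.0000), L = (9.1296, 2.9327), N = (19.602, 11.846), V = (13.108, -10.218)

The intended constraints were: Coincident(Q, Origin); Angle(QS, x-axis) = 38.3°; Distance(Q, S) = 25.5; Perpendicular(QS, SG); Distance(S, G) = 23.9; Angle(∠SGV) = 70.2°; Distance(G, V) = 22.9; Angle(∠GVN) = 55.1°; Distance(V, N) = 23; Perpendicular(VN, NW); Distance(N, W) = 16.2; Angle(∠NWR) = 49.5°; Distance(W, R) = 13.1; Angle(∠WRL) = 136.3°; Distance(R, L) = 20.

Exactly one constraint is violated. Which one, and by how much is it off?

Distance(R, L) = 20 — off by 4.70.

Q = (0.00, 0.00) ✓; QS at 38.30° ✓; |QS| = 25.50 ✓; ∠(QS, SG) = 90.00° ✓; |SG| = 23.90 ✓; ∠SGV = 70.20° ✓; |GV| = 22.90 ✓; ∠GVN = 55.10° ✓; |VN| = 23.00 ✓; ∠(VN, NW) = 90.00° ✓; |NW| = 16.20 ✓; ∠NWR = 49.50° ✓; |WR| = 13.10 ✓; ∠WRL = 136.3° ✓; |RL| = 15.30 ✗.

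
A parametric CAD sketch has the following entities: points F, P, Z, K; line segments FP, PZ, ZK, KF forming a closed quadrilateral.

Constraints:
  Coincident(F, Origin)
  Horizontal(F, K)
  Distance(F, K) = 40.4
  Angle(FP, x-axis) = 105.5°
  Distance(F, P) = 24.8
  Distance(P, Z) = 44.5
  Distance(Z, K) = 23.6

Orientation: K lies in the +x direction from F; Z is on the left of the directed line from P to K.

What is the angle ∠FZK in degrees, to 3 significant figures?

64.4°

Checks: |PZ| = 44.50 ✓; |ZK| = 23.60 ✓.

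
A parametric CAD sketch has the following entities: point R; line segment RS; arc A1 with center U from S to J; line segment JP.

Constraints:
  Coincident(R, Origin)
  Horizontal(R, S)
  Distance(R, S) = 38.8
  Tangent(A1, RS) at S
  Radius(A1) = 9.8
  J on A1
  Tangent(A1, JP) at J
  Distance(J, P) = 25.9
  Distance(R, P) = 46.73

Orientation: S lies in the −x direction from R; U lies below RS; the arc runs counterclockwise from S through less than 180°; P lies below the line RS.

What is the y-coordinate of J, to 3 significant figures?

-16.1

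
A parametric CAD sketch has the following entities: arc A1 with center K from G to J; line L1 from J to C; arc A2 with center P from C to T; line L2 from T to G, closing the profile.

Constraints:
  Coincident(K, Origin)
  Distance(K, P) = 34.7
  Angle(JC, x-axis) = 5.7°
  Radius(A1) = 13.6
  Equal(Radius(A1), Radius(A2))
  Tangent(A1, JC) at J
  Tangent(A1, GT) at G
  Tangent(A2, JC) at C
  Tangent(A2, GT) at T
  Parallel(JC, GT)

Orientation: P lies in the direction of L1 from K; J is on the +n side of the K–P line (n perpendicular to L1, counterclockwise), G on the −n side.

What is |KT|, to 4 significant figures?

37.27

The slot axis is L1's direction at 5.7°, so u = (cos 5.7°, sin 5.7°) = (0.9951, 0.09932) and n = (−sin 5.7°, cos 5.7°) = (-0.09932, 0.9951). K is at the origin and P lies 34.7 along u from K, so P = 34.7·u = (34.53, 3.446). Tangency of A1 to both parallel lines with radius 13.6 puts J and G at K ± 13.6·n: J = (-1.351, 13.53), G = (1.351, -13.53). Equal radii place C and T the same way about P: C = P + 13.6·n = (33.18, 16.98), T = P − 13.6·n = (35.88, -10.09). Then |KT| = |T − K| = 37.27.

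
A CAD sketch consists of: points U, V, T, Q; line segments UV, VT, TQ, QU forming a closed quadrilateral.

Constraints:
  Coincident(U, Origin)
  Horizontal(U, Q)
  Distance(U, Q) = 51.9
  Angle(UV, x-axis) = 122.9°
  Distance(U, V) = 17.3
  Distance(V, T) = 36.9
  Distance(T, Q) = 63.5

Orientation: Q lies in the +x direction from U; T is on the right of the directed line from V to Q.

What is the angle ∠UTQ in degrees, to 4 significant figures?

50.74°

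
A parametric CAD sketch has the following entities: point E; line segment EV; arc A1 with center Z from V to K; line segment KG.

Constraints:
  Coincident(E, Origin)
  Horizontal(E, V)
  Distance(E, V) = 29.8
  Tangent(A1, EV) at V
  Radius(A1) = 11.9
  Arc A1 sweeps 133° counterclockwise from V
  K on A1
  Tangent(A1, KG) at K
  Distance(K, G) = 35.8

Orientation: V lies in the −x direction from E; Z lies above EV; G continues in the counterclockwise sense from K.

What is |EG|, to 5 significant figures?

64.851

E is at the origin; EV is horizontal with |EV| = 29.8 and V on the −x side, so V = (-29.800, 0.0000). The tangent condition forces ZV to be normal to EV, so Z = V + (0, 11.9) = (-29.800, 11.900). On A1, V sits at bearing -90° from Z; a 133° counterclockwise sweep puts K at bearing 43°, so K = Z + 11.9·(cos 43°, sin 43°) = (-21.097, 20.016). Since A1 is tangent to KG there, ZK ⟂ KG, so KG runs along (−sin 43°, cos 43°); with |KG| = 35.8, G = (-45.512, 46.198). Then |EG| = |G − E| = 64.851.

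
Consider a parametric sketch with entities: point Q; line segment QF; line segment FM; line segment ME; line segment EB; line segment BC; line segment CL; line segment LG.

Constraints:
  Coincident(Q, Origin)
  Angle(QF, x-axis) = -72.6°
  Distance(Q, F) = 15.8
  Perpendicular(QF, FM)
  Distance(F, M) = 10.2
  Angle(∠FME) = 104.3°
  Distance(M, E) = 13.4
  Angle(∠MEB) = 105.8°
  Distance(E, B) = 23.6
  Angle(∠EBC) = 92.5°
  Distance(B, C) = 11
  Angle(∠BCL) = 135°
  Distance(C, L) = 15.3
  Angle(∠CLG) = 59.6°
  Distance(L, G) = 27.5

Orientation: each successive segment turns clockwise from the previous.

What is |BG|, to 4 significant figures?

18.39

Q is at the origin; QF runs at -72.6° with length 15.8, so F = (4.725, -15.08). QF ⟂ FM, so FM runs at -162.6°; with |FM| = 10.2, M = (-5.008, -18.13). ∠FME = 104.3° gives ME at 121.7° from the x-axis; with |ME| = 13.4, E = (-12.05, -6.726). ∠MEB = 105.8° gives EB at 47.50° from the x-axis; with |EB| = 23.6, B = (3.894, 10.67). ∠EBC = 92.5° gives BC at -40.00° from the x-axis; with |BC| = 11.0, C = (12.32, 3.603). ∠BCL = 135.0° gives CL at -85.00° from the x-axis; with |CL| = 15.3, L = (13.65, -11.64). ∠CLG = 59.6° gives LG at 154.6° from the x-axis; with |LG| = 27.5, G = (-11.19, 0.1567). Then |BG| = |G − B| = 18.39.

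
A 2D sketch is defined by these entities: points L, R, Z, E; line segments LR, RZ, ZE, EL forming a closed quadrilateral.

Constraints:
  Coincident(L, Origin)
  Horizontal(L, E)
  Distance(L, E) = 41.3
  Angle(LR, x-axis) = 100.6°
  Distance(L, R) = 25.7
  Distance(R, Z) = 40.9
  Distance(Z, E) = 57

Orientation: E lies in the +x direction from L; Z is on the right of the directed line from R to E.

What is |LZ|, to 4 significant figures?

20.10

L is at the origin; L and E share the same y with |LE| = 41.3 and E in +x, so E = (41.3, 0). LR runs at 100.6° with |LR| = 25.7, so R = (-4.728, 25.26). Z is determined by |RZ| = 40.9 and |ZE| = 57.0 together: it lies at the intersection of circle(R, 40.9) and circle(E, 57.0). With |RE| = 52.50, the foot of the radical line on RE is 11.24 from R and the perpendicular offset is √(40.9² − 11.24²) = 39.32. Taking the right-of-RE solution: Z = (-13.79, -14.62).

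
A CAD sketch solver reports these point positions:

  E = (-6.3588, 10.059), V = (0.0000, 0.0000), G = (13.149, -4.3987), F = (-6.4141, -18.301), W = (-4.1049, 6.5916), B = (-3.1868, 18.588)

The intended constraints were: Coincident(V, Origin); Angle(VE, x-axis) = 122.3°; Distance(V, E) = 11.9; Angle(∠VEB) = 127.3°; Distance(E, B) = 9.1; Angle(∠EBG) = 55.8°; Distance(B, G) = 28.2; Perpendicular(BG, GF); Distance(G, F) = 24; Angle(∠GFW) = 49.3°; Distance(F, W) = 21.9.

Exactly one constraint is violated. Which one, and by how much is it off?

Distance(F, W) = 21.9 — off by 3.10.

V = (0.00, 0.00) ✓; VE at 122.3° ✓; |VE| = 11.90 ✓; ∠VEB = 127.3° ✓; |EB| = 9.100 ✓; ∠EBG = 55.80° ✓; |BG| = 28.20 ✓; ∠(BG, GF) = 90.00° ✓; |GF| = 24.00 ✓; ∠GFW = 49.30° ✓; |FW| = 25.00 ✗.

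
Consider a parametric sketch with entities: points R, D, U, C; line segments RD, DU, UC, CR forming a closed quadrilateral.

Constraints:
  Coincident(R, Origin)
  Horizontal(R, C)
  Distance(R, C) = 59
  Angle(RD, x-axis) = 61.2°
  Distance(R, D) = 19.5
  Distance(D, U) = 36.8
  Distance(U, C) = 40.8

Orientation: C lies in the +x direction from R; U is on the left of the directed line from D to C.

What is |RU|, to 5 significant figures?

54.629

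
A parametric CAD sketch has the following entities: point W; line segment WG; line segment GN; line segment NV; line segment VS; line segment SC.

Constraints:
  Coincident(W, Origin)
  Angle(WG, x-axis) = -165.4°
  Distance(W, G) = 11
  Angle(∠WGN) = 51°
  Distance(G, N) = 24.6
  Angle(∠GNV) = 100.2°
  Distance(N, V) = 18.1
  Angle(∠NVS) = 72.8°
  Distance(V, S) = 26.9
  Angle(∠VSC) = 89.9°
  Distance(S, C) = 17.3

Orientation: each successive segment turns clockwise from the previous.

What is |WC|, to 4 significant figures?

11.77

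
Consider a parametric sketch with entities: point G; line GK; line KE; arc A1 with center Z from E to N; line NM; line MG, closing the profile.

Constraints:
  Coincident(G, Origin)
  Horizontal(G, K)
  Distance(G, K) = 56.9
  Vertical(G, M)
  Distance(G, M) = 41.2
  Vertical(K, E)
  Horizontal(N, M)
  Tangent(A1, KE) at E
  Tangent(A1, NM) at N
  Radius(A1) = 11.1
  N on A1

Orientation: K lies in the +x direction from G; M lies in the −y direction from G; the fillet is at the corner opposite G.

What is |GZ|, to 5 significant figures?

54.806

G is at the origin; GK is horizontal with |GK| = 56.9 and K on the +x side, so K = (56.900, 0.0000). GM is vertical with |GM| = 41.2 and M on the −y side, so M = (0.0000, -41.200). The virtual corner opposite G is at (56.900, -41.200). A1 meets KE tangentially, so ZE is at right angles to KE and tangency of A1 to NM means the radius ZN is perpendicular to NM, with radius 11.1, so the center Z sits 11.1 in from both sides at Z = (45.800, -30.100). Then |GZ| = |Z − G| = 54.806.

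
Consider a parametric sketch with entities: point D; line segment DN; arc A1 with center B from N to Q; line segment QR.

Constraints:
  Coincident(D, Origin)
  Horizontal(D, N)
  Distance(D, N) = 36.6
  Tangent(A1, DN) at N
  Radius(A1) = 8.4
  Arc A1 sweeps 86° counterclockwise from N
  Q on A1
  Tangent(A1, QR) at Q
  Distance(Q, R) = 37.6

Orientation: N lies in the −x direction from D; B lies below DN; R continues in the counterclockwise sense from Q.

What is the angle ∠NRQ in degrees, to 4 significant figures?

9.645°

D is at the origin; DN is horizontal with |DN| = 36.6 and N on the −x side, so N = (-36.60, 0.000). The tangent condition forces BN to be normal to DN, so B = N + (0, -8.4) = (-36.60, -8.400). On A1, N sits at bearing 90° from B; an 86° counterclockwise sweep puts Q at bearing 176°, so Q = B + 8.4·(cos 176°, sin 176°) = (-44.98, -7.814). Since A1 is tangent to QR there, BQ ⟂ QR, so QR runs along (−sin 176°, cos 176°); with |QR| = 37.6, R = (-47.60, -45.32). Then cos ∠NRQ = RN·RQ / (|RN||RQ|), giving 9.645°.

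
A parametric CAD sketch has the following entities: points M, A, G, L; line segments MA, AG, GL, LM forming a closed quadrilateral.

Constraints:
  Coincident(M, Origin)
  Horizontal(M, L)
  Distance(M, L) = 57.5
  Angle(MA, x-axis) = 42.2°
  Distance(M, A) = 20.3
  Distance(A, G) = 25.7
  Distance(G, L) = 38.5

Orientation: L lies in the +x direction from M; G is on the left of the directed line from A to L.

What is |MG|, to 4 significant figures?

46.00

M is at the origin; ML is horizontal with |ML| = 57.5 and L in +x, so L = (57.5, 0). MA runs at 42.2° with |MA| = 20.3, so A = (15.04, 13.64). G is determined by |AG| = 25.7 and |GL| = 38.5 together: it lies at the intersection of circle(A, 25.7) and circle(L, 38.5). With |AL| = 44.60, the foot of the radical line on AL is 13.09 from A and the perpendicular offset is √(25.7² − 13.09²) = 22.12. Taking the left-of-AL solution: G = (34.26, 30.69).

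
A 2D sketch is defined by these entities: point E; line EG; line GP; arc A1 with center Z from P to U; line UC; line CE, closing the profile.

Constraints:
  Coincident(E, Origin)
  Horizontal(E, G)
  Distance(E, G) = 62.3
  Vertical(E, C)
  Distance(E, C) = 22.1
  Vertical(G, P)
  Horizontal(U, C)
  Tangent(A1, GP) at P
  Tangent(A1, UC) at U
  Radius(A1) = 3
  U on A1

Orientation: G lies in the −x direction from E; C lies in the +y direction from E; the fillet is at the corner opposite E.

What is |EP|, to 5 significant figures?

65.162

E is at the origin; EG is horizontal with |EG| = 62.3 and G on the −x side, so G = (-62.300, 0.0000). E and C share the same x with |EC| = 22.1 and C on the +y side, so C = (0.0000, 22.100). The virtual corner opposite E is at (-62.300, 22.100). Since A1 is tangent to GP there, ZP ⟂ GP and tangency of A1 to UC means the radius ZU is perpendicular to UC, with radius 3.0, so the center Z sits 3.0 in from both sides at Z = (-59.300, 19.100). That places the tangent points at P = (-62.300, 19.100) on GP and U = (-59.300, 22.100) on UC. Then |EP| = |P − E| = 65.162.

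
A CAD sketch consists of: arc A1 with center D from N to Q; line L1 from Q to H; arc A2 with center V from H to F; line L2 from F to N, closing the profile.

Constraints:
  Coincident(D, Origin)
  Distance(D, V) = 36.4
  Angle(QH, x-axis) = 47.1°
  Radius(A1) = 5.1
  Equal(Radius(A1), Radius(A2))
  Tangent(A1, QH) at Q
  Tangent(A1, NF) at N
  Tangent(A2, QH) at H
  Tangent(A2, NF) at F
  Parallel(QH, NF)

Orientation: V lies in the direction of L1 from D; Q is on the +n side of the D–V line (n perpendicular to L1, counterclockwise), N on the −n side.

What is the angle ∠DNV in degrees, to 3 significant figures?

82.0°

The slot axis is L1's direction at 47.1°, so u = (cos 47.1°, sin 47.1°) = (0.681, 0.733) and n = (−sin 47.1°, cos 47.1°) = (-0.733, 0.681). D is at the origin and V lies 36.4 along u from D, so V = 36.4·u = (24.8, 26.7). Tangency of A1 to both parallel lines with radius 5.1 puts Q and N at D ± 5.1·n: Q = (-3.74, 3.47), N = (3.74, -3.47). Then cos ∠DNV = ND·NV / (|ND||NV|), giving 82.0°.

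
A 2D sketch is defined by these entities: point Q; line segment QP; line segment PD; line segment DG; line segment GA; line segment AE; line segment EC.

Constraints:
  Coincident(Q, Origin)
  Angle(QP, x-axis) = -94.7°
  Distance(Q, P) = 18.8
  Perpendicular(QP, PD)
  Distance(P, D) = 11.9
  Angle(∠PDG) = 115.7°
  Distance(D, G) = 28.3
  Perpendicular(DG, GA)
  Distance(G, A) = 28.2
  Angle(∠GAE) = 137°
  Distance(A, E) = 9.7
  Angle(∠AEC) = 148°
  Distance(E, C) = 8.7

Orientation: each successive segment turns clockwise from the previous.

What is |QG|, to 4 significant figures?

25.08

QP ⟂ PD, so PD runs at 175.3°; with |PD| = 11.9, D = (-13.40, -17.76). ∠PDG = 115.7° gives DG at 111.0° from the x-axis; with |DG| = 28.3, G = (-23.54, 8.659). Then |QG| = |G − Q| = 25.08.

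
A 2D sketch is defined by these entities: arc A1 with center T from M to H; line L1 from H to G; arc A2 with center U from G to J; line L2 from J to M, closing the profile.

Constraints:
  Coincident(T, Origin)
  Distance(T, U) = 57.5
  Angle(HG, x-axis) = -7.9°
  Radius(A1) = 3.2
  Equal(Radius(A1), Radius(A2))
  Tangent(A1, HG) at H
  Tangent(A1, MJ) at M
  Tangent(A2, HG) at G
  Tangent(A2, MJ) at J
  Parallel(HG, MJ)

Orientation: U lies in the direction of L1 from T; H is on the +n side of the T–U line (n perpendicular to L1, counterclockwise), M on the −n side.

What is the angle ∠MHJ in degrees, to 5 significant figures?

83.649°

The slot axis is L1's direction at -7.9°, so u = (cos -7.9°, sin -7.9°) = (0.99051, -0.13744) and n = (−sin -7.9°, cos -7.9°) = (0.13744, 0.99051). T is at the origin and U lies 57.5 along u from T, so U = 57.5·u = (56.954, -7.9031). Tangency of A1 to both parallel lines with radius 3.2 puts H and M at T ± 3.2·n: H = (0.43982, 3.1696), M = (-0.43982, -3.1696). Equal radii place G and J the same way about U: G = U + 3.2·n = (57.394, -4.7334), J = U − 3.2·n = (56.514, -11.073). Then cos ∠MHJ = HM·HJ / (|HM||HJ|), giving 83.649°.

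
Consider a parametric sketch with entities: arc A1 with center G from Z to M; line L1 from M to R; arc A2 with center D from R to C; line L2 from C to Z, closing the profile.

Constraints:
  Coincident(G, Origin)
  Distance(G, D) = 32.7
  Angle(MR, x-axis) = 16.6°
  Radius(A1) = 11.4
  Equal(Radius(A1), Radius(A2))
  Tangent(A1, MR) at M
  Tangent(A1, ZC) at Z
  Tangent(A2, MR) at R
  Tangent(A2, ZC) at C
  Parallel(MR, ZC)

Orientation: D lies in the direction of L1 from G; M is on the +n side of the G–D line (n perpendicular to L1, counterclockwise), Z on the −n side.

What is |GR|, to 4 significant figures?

34.63

The slot axis is L1's direction at 16.6°, so u = (cos 16.6°, sin 16.6°) = (0.9583, 0.2857) and n = (−sin 16.6°, cos 16.6°) = (-0.2857, 0.9583). G is at the origin and D lies 32.7 along u from G, so D = 32.7·u = (31.34, 9.342). Tangency of A1 to both parallel lines with radius 11.4 puts M and Z at G ± 11.4·n: M = (-3.257, 10.92), Z = (3.257, -10.92). Equal radii place R and C the same way about D: R = D + 11.4·n = (28.08, 20.27), C = D − 11.4·n = (34.59, -1.583). Then |GR| = |R − G| = 34.63.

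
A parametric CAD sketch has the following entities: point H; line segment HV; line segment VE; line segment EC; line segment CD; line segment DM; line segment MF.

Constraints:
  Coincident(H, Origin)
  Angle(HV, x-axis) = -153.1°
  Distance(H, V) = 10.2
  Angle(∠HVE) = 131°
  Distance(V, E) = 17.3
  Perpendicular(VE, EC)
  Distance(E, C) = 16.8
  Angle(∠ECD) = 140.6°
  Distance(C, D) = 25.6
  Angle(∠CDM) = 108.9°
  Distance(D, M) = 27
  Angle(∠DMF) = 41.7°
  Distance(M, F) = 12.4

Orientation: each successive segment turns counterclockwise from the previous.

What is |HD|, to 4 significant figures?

29.90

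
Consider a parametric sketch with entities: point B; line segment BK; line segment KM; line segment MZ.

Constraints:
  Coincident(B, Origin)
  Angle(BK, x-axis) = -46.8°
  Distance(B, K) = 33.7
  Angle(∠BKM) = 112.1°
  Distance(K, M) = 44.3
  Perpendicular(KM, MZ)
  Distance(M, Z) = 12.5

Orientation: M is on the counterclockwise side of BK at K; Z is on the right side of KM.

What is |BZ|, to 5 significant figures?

71.822

B is at the origin; BK runs at -46.8° with length 33.7, so K = 33.7·(cos -46.8°, sin -46.8°) = (23.069, -24.566). ∠BKM = 112.1°, so KM runs at -46.8° + (180° − 112.1°) = 21.100° from the x-axis; with |KM| = 44.3, M = K + 44.3·(cos 21.100°, sin 21.100°) = (64.399, -8.6184). KM ⟂ MZ; with |MZ| = 12.5 on the right of KM, Z = M + 12.5·(0.36000, -0.93295) = (68.899, -20.280). Then |BZ| = |Z − B| = 71.822.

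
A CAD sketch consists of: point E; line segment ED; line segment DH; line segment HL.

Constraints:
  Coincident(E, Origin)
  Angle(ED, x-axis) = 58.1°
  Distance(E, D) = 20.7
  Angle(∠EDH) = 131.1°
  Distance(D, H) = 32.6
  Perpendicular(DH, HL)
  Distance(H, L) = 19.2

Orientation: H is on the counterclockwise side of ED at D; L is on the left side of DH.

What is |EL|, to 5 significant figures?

46.348

E is at the origin; ED runs at 58.1° with length 20.7, so D = 20.7·(cos 58.1°, sin 58.1°) = (10.939, 17.574). ∠EDH = 131.1°, so DH runs at 58.1° + (180° − 131.1°) = 107.00° from the x-axis; with |DH| = 32.6, H = D + 32.6·(cos 107.00°, sin 107.00°) = (1.4074, 48.749). The perpendicularity gives HL at right angles to DH; with |HL| = 19.2 on the left of DH, L = H + 19.2·(-0.95630, -0.29237) = (-16.954, 43.136). Then |EL| = |L − E| = 46.348.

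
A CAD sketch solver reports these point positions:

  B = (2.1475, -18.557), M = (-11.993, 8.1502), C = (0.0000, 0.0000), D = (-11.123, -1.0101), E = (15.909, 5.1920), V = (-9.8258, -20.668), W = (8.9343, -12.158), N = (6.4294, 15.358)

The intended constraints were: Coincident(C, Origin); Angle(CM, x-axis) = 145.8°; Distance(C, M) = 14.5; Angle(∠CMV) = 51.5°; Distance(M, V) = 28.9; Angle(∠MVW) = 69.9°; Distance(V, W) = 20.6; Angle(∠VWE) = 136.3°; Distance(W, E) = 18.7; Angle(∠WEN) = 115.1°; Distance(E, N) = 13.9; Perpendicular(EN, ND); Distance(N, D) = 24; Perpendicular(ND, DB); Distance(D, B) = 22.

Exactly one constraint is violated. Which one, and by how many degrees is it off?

Perpendicular(ND, DB) — off by 5.90°.

C = (0.00, 0.00) ✓; CM at 145.8° ✓; |CM| = 14.50 ✓; ∠CMV = 51.50° ✓; |MV| = 28.90 ✓; ∠MVW = 69.90° ✓; |VW| = 20.60 ✓; ∠VWE = 136.3° ✓; |WE| = 18.70 ✓; ∠WEN = 115.1° ✓; |EN| = 13.90 ✓; ∠(EN, ND) = 90.00° ✓; |ND| = 24.00 ✓; ∠(ND, DB) = 84.10° ✗; |DB| = 22.00 ✓.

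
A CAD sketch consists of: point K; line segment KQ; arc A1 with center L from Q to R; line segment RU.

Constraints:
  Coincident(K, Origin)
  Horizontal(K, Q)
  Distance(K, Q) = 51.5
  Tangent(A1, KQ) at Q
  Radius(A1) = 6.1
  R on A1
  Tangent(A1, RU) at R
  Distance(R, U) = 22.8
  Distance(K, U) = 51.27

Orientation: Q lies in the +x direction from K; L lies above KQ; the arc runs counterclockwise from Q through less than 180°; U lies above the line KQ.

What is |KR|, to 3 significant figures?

57.2

K is at the origin; KQ is horizontal with |KQ| = 51.5 and Q on the +x side, so Q = (51.5, 0.00). Since A1 is tangent to KQ there, LQ ⟂ KQ, so L = Q + (0, 6.1) = (51.5, 6.10). Since LR ⟂ RU (tangency), |LU| = √(6.1² + 22.8²) = 23.6 regardless of where R sits on A1. So U lies on both circle(K, 51.27) and circle(L, 23.6); the above-KQ intersection is U = (42.9, 28.1). R is the foot of the tangent from U: R = (56.4, 9.72).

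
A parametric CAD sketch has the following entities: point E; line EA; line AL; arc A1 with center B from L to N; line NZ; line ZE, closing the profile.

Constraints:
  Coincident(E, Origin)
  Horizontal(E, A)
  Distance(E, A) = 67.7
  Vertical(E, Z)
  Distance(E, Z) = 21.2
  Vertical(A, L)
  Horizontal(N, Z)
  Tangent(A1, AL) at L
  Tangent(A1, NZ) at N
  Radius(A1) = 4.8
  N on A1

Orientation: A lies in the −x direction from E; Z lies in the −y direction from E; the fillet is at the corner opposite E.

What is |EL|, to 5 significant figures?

69.658

E is at the origin; E and A share the same y with |EA| = 67.7 and A on the −x side, so A = (-67.700, 0.0000). EZ is vertical with |EZ| = 21.2 and Z on the −y side, so Z = (0.0000, -21.200). The virtual corner opposite E is at (-67.700, -21.200). Since A1 is tangent to AL there, BL ⟂ AL and since A1 is tangent to NZ there, BN ⟂ NZ, with radius 4.8, so the center B sits 4.8 in from both sides at B = (-62.900, -16.400). That places the tangent points at L = (-67.700, -16.400) on AL and N = (-62.900, -21.200) on NZ. Then |EL| = |L − E| = 69.658.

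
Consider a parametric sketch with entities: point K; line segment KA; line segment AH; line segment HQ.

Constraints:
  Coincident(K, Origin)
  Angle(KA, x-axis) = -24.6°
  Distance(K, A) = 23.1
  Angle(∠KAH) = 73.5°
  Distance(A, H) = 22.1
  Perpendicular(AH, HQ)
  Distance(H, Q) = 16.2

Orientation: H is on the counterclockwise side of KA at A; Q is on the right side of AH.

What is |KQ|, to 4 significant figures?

41.38

K is at the origin; KA runs at -24.6° with length 23.1, so A = 23.1·(cos -24.6°, sin -24.6°) = (21.00, -9.616). ∠KAH = 73.5°, so AH runs at -24.6° + (180° − 73.5°) = 81.90° from the x-axis; with |AH| = 22.1, H = A + 22.1·(cos 81.90°, sin 81.90°) = (24.12, 12.26). AH is perpendicular to HQ; with |HQ| = 16.2 on the right of AH, Q = H + 16.2·(0.9900, -0.1409) = (40.16, 9.981). Then |KQ| = |Q − K| = 41.38.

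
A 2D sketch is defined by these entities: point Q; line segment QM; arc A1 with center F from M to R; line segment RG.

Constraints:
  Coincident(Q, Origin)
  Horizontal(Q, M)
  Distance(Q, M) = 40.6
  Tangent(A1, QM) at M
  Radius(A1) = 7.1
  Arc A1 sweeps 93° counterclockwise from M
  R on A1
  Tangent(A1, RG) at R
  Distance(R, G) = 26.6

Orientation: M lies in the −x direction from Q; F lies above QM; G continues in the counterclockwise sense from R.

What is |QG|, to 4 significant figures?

48.75

On A1, M sits at bearing -90° from F; a 93° counterclockwise sweep puts R at bearing 3°, so R = F + 7.1·(cos 3°, sin 3°) = (-33.51, 7.472). The tangent condition forces FR to be normal to RG, so RG runs along (−sin 3°, cos 3°); with |RG| = 26.6, G = (-34.90, 34.04). Then |QG| = |G − Q| = 48.75.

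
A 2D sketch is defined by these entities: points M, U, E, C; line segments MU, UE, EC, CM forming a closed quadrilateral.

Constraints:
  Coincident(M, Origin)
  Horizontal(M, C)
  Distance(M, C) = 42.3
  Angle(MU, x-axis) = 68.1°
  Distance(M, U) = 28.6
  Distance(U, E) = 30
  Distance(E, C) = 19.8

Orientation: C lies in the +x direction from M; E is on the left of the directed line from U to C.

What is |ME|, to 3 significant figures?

44.4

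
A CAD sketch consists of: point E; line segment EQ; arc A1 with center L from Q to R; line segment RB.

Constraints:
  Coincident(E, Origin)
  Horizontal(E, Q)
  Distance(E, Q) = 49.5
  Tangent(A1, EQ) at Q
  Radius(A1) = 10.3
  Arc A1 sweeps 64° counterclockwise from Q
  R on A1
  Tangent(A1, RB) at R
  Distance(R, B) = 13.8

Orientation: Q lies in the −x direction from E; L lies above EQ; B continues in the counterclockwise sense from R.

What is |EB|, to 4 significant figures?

38.73

On A1, Q sits at bearing -90° from L; a 64° counterclockwise sweep puts R at bearing -26°, so R = L + 10.3·(cos -26°, sin -26°) = (-40.24, 5.785). Since A1 is tangent to RB there, LR ⟂ RB, so RB runs along (−sin -26°, cos -26°); with |RB| = 13.8, B = (-34.19, 18.19). Then |EB| = |B − E| = 38.73.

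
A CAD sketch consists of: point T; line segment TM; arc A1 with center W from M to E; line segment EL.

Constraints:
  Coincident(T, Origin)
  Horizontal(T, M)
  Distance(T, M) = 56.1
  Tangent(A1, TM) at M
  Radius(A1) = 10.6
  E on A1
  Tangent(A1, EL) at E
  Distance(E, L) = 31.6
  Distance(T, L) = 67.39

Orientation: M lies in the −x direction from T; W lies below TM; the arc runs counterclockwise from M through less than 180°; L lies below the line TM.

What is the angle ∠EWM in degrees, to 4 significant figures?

116.7°

Checks: |WE| = 10.60 ✓; ∠(WE, EL) = 90.00° ✓; |EL| = 31.60 ✓; |TL| = 67.39 ✓.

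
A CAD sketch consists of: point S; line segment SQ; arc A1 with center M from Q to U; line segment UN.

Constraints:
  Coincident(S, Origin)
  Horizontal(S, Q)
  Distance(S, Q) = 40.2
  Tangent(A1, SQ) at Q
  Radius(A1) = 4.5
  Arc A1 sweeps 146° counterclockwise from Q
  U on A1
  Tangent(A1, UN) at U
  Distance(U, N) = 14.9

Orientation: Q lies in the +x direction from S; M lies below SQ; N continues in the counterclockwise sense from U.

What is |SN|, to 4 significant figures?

52.71

S is at the origin; SQ is horizontal with |SQ| = 40.2 and Q on the +x side, so Q = (40.20, 0.000). A1 meets SQ tangentially, so MQ is at right angles to SQ, so M = Q + (0, -4.5) = (40.20, -4.500). On A1, Q sits at bearing 90° from M; a 146° counterclockwise sweep puts U at bearing 236°, so U = M + 4.5·(cos 236°, sin 236°) = (37.68, -8.231). The tangent condition forces MU to be normal to UN, so UN runs along (−sin 236°, cos 236°); with |UN| = 14.9, N = (50.04, -16.56). Then |SN| = |N − S| = 52.71.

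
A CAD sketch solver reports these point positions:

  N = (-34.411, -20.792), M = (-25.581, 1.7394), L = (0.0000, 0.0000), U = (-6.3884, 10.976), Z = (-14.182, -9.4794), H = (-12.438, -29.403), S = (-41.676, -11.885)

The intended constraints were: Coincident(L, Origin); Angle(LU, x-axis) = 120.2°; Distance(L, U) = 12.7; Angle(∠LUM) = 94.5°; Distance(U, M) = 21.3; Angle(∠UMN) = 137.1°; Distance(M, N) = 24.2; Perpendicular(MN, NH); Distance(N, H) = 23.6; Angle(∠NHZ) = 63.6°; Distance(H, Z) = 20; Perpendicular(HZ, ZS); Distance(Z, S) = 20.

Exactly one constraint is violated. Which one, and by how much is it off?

Distance(Z, S) = 20 — off by 7.60.

L = (0.00, 0.00) ✓; LU at 120.2° ✓; |LU| = 12.70 ✓; ∠LUM = 94.50° ✓; |UM| = 21.30 ✓; ∠UMN = 137.1° ✓; |MN| = 24.20 ✓; ∠(MN, NH) = 90.00° ✓; |NH| = 23.60 ✓; ∠NHZ = 63.60° ✓; |HZ| = 20.00 ✓; ∠(HZ, ZS) = 90.00° ✓; |ZS| = 27.60 ✗.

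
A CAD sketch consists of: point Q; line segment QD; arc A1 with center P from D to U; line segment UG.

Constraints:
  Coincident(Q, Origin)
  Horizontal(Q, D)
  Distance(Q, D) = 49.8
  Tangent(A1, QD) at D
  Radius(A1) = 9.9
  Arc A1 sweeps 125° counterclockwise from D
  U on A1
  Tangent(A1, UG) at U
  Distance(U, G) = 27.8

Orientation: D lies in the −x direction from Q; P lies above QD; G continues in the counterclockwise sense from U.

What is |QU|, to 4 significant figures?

44.51

A1 meets QD tangentially, so PD is at right angles to QD, so P = D + (0, 9.9) = (-49.80, 9.900). On A1, D sits at bearing -90° from P; a 125° counterclockwise sweep puts U at bearing 35°, so U = P + 9.9·(cos 35°, sin 35°) = (-41.69, 15.58). Then |QU| = |U − Q| = 44.51.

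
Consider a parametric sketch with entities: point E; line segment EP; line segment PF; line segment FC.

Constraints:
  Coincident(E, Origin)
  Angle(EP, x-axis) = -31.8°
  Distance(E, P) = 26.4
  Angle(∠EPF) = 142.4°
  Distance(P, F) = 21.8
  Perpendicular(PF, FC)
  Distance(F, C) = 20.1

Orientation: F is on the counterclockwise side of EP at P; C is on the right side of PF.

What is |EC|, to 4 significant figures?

56.00

∠EPF = 142.4°, so PF runs at -31.8° + (180° − 142.4°) = 5.800° from the x-axis; with |PF| = 21.8, F = P + 21.8·(cos 5.800°, sin 5.800°) = (44.13, -11.71). PF ⟂ FC; with |FC| = 20.1 on the right of PF, C = F + 20.1·(0.1011, -0.9949) = (46.16, -31.71). Then |EC| = |C − E| = 56.00.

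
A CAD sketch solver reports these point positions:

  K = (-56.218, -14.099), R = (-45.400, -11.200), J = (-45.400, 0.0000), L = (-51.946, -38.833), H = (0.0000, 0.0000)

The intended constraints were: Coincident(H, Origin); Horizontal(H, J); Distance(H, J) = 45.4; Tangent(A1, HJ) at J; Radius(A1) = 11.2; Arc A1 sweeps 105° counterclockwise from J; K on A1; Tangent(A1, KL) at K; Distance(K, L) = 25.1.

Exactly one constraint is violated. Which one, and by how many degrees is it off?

Tangent(A1, KL) at K — off by 5.20°.

H = (0.00, 0.00) ✓; H.y = 0.00, J.y = 0.00 ✓; |HJ| = 45.40 ✓; ∠(RJ, JH) = 90.00° ✓; |RJ| = 11.20 ✓; bearing(R→K) − bearing(R→J) = 105.0° ✓; |RK| = 11.20 ✓; ∠(RK, KL) = 95.20° ✗; |KL| = 25.10 ✓.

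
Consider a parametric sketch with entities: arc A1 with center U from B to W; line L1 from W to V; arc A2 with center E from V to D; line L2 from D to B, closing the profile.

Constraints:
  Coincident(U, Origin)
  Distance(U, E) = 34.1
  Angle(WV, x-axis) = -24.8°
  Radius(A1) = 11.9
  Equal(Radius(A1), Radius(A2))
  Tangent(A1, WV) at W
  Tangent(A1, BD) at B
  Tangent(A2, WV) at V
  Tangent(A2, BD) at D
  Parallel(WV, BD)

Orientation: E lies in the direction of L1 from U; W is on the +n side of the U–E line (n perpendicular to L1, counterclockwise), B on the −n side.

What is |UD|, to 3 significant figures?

36.1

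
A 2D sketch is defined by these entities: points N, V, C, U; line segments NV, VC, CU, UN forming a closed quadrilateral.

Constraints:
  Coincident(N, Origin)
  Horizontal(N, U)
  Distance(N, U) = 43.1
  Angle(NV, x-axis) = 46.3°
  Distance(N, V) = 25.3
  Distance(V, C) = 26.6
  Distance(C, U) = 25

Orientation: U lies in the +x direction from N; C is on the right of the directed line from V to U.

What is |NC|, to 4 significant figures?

21.16

N is at the origin; NU is horizontal with |NU| = 43.1 and U in +x, so U = (43.1, 0). NV runs at 46.3° with |NV| = 25.3, so V = (17.48, 18.29). C is determined by |VC| = 26.6 and |CU| = 25.0 together: it lies at the intersection of circle(V, 26.6) and circle(U, 25.0). With |VU| = 31.48, the foot of the radical line on VU is 17.05 from V and the perpendicular offset is √(26.6² − 17.05²) = 20.42. Taking the right-of-VU solution: C = (19.49, -8.232).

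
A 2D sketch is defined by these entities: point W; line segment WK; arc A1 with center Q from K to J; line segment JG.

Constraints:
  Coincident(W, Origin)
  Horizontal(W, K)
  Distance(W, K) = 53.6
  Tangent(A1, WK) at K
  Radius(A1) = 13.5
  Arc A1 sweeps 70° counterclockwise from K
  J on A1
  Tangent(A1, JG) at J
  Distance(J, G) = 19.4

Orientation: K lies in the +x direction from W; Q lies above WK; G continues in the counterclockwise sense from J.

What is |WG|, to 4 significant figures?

77.80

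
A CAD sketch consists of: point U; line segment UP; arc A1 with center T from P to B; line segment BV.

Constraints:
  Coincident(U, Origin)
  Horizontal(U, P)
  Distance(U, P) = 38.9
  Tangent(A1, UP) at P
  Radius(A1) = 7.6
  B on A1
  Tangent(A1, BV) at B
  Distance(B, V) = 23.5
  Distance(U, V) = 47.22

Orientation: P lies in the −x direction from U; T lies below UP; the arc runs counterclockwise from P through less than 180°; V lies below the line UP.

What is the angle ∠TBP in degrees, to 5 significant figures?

31.225°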